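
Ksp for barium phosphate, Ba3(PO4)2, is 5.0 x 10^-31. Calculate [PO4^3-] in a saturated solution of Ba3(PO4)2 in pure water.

6.8 × 10^-7 M

Ba3(PO4)2(s) ⇌ 3 Ba^2+(aq) + 2 PO4^3-(aq)
Ksp = [Ba^2+]^3[PO4^3-]^2
For each mole of Ba3(PO4)2 that dissolves: [Ba^2+] = 3s, [PO4^3-] = 2s.
Ksp = (3s)^3(2s)^2 = 108s^5
s = (5.0 x 10^-31 / 108)^(1/5) = 3.41 x 10^-7 M
[PO4^3-] = 2s = 6.8 x 10^-7 M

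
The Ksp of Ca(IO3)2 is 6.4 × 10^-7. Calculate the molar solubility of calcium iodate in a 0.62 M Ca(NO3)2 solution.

s ≈ 5.1 × 10^-4 M

Ca(IO3)2(s) <=> Ca^2+ + 2 IO3^-
Ksp = [Ca^2+][IO3^-]^2
If s mol/L dissolves here, [Ca^2+] = 0.62 + s ≈ 0.62, [IO3^-] = 2s (since Ca^2+ from Ca(NO3)2 dominates).
Ksp ≈ 0.62 × (2s)^2
s = 5.1 × 10^-4 M
Check: s = 5.1 × 10^-4 ≪ 0.62, so the approximation is valid.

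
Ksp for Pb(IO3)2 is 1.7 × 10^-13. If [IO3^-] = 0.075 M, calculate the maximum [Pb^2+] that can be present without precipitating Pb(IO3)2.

[Pb^2+] ≈ 3.0 × 10^-11 M

Pb(IO3)2(s) ⇌ Pb^2+(aq) + 2 IO3^-(aq)
Ksp = [Pb^2+][IO3^-]^2
Precipitation begins when Q = Ksp. With [IO3^-] = 0.075 M:
1.7 × 10^-13 = (0.075)^2 × [Pb^2+]
[Pb^2+] = (1.7 × 10^-13 / 5.63 x 10^-3) = 3.0 × 10^-11 M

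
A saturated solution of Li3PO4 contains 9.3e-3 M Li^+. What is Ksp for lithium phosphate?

Ksp ≈ 2.5 × 10^-9

Li3PO4(s) <=> 3 Li^+(aq) + PO4^3-(aq)
Stoichiometry gives [PO4^3-] = (1/3)[Li^+] = 3.10 × 10^-3 M.
Ksp = [Li^+]^3[PO4^3-]
Ksp = (9.3 x 10^-3)^3 × 3.10 × 10^-3 = 2.5 x 10^-9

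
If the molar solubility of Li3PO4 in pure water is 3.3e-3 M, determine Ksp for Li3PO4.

Ksp ≈ 3.2e-9

Li3PO4(s) ⇌ 3 Li^+ + PO4^3-
Let s = molar solubility. Then [Li^+] = 3s and [PO4^3-] = s.
Ksp = [Li^+]^3[PO4^3-]
Ksp = (3s)^3s = 27s^4
With s = 3.3 × 10^-3: Ksp = 3.2 × 10^-9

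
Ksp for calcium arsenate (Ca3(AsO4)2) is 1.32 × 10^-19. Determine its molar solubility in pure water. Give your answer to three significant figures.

Ca3(AsO4)2(s) <=> 3 Ca^2+(aq) + 2 AsO4^3-(aq)
Ksp = [Ca^2+]^3[AsO4^3-]^2
For each mole of Ca3(AsO4)2 that dissolves: [Ca^2+] = 3s, [AsO4^3-] = 2s.
So Ksp = (3s)^3 × (2s)^2 = 108s^5
s^5 = 1.32 × 10^-19 / 108, so s = 6.57 × 10^-5 M

s = 6.57 x 10^-5 M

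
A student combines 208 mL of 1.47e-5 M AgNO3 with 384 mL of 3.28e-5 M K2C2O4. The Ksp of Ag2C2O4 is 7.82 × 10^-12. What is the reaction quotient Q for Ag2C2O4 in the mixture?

5.68 x 10^-16

Total volume = 208 + 384 = 592 mL.
[Ag^+] = 1.47 × 10^-5 × (208/592) = 5.165 × 10^-6 M
[C2O4^2-] = 3.28 × 10^-5 × (384/592) = 2.128 × 10^-5 M
Ag2C2O4(s) <=> 2 Ag^+(aq) + C2O4^2-(aq), so Q = [Ag^+]^2[C2O4^2-]
Q = (5.165 × 10^-6)^2(2.128 x 10^-5) = 5.68 × 10^-16
Q < Ksp, so no precipitate of Ag2C2O4 forms.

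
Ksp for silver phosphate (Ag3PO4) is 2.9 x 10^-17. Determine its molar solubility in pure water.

Ag3PO4(s) ⇌ 3 Ag^+ + PO4^3-
Ksp = [Ag^+]^3[PO4^3-]
For each mole of Ag3PO4 that dissolves: [Ag^+] = 3s, [PO4^3-] = s.
Ksp = (3s)^3s = 27s^4
s = (2.9 x 10^-17 / 27)^(1/4) = 3.2 × 10^-5 M

3.2 x 10^-5 M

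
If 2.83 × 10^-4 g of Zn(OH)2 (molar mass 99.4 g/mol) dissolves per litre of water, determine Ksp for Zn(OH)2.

Ksp = 9.23 × 10^-17

Molar solubility s = (2.83 × 10^-4 g/L) / (99.4 g/mol) = 2.847 × 10^-6 M.
Zn(OH)2(s) <=> Zn^2+(aq) + 2 OH^-(aq)
If s mol/L of Zn(OH)2 dissolves, [Zn^2+] = s and [OH^-] = 2s.
Ksp = [Zn^2+][OH^-]^2
Substituting: Ksp = s(2s)^2 = 4s^3
Ksp = 4 × (2.847 × 10^-6)^3 = 9.23 × 10^-17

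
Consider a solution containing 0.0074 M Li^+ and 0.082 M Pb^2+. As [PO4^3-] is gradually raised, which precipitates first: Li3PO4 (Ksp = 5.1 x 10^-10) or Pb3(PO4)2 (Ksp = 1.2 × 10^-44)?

Pb3(PO4)2

Each salt begins to precipitate when Q = Ksp, i.e. when [PO4^3-] reaches its threshold.
For Li3PO4: 5.1 x 10^-10 = (0.0074)^3 × [PO4^3-]  ⇒  [PO4^3-] = 1.3 × 10^-3 M.
For Pb3(PO4)2: 1.2 × 10^-44 = (0.082)^3 × [PO4^3-]^2  ⇒  [PO4^3-] = 4.7 x 10^-21 M.
The salt with the lower threshold [PO4^3-] precipitates first: Pb3(PO4)2.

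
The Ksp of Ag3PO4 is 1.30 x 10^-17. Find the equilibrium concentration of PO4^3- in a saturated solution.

[PO4^3-] = 2.63 × 10^-5 M

Ag3PO4(s) ⇌ 3 Ag^+ + PO4^3-
Ksp = [Ag^+]^3[PO4^3-]
With molar solubility s: [Ag^+] = 3s, [PO4^3-] = s.
Substituting: Ksp = (3s)^3s = 27s^4
s = (1.30 x 10^-17 / 27)^(1/4) = 2.634 × 10^-5 M
[PO4^3-] = s = 2.63 × 10^-5 M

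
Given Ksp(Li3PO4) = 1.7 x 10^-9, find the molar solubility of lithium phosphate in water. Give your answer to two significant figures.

2.8e-3 M

Li3PO4(s) ⇌ 3 Li^+ + PO4^3-
Ksp = [Li^+]^3[PO4^3-]
Let s = molar solubility. Then [Li^+] = 3s and [PO4^3-] = s.
Substituting: Ksp = (3s)^3s = 27s^4
s = (1.7 x 10^-9 / 27)^(1/4) = 2.8 × 10^-3 M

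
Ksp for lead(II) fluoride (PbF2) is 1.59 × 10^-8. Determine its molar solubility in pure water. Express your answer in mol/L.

PbF2(s) ⇌ Pb^2+(aq) + 2 F^-(aq)
Ksp = [Pb^2+][F^-]^2
If s mol/L of PbF2 dissolves, [Pb^2+] = s and [F^-] = 2s.
Ksp = s(2s)^2 = 4s^3
s^3 = 1.59 × 10^-8 / 4, so s = 1.58 × 10^-3 M

1.58e-3 M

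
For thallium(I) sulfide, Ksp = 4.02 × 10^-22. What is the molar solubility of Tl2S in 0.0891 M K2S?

Tl2S(s) ⇌ 2 Tl^+ + S^2-
Ksp = [Tl^+]^2[S^2-]
If s mol/L dissolves here, [Tl^+] = 2s, [S^2-] = 0.0891 + s ≈ 0.0891 (Ksp is small, so little additional dissolves).
Ksp ≈ (2s)^2 × 0.0891
s = 3.36 × 10^-11 M
Check: s = 3.4 × 10^-11 ≪ 0.0891, so the approximation is valid.

3.36 × 10^-11 M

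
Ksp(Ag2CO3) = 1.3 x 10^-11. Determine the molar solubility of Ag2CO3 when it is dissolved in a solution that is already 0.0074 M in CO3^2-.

s = 2.1e-5 M

Ag2CO3(s) <=> 2 Ag^+ + CO3^2-
Ksp = [Ag^+]^2[CO3^2-]
Let s be the molar solubility in this solution. [Ag^+] = 2s, [CO3^2-] = 0.0074 + s ≈ 0.0074 (common-ion effect: CO3^2- is already 0.0074 M).
Ksp ≈ (2s)^2 × 0.0074
s = 2.1 × 10^-5 M
Check: s = 2.1 × 10^-5 ≪ 0.0074, so the approximation is valid.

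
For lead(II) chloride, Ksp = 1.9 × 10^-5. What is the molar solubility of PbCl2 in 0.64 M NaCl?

s = 4.6 x 10^-5 M

PbCl2(s) ⇌ Pb^2+(aq) + 2 Cl^-(aq)
Ksp = [Pb^2+][Cl^-]^2
If s mol/L dissolves here, [Pb^2+] = s, [Cl^-] = 0.64 + 2s ≈ 0.64 (Ksp is small, so little additional dissolves).
Ksp ≈ s × (0.64)^2
s = 4.6 x 10^-5 M
Check: 2s = 9.3 x 10^-5 ≪ 0.64, so the approximation is valid.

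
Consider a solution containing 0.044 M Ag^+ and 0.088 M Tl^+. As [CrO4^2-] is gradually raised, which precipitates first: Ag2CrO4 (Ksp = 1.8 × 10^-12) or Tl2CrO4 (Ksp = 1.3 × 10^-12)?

Each salt begins to precipitate when Q = Ksp, i.e. when [CrO4^2-] reaches its threshold.
For Ag2CrO4: 1.8 × 10^-12 = (0.044)^2 × [CrO4^2-]  ⇒  [CrO4^2-] = 9.3 × 10^-10 M.
For Tl2CrO4: 1.3 × 10^-12 = (0.088)^2 × [CrO4^2-]  ⇒  [CrO4^2-] = 1.7 × 10^-10 M.
The salt with the lower threshold [CrO4^2-] precipitates first: Tl2CrO4.

Tl2CrO4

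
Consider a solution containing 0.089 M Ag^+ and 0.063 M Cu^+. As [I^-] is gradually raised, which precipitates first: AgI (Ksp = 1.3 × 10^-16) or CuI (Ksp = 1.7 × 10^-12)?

Precipitation of each salt starts when its ion product equals its Ksp.
For AgI: 1.3 × 10^-16 = 0.089 × [I^-]  ⇒  [I^-] = 1.5 × 10^-15 M.
For CuI: 1.7 × 10^-12 = 0.063 × [I^-]  ⇒  [I^-] = 2.7 x 10^-11 M.
The salt with the lower threshold [I^-] precipitates first: AgI.

AgI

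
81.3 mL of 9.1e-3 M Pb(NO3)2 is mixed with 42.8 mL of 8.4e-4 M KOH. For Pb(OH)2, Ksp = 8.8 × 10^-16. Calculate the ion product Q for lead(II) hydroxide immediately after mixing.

Q = 5.0 × 10^-10

Total volume = 81.3 + 42.8 = 124.1 mL.
[Pb^2+] = 9.1 × 10^-3 × (81.3/124.1) = 5.96 x 10^-3 M
[OH^-] = 8.4 × 10^-4 × (42.8/124.1) = 2.90 × 10^-4 M
Pb(OH)2(s) ⇌ Pb^2+ + 2 OH^-, so Q = [Pb^2+][OH^-]^2
Q = (5.96 × 10^-3)(2.90 × 10^-4)^2 = 5.0 x 10^-10
Q > Ksp, so Pb(OH)2 will precipitate.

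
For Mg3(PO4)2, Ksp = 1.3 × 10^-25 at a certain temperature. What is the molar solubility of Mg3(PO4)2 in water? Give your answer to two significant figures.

Mg3(PO4)2(s) ⇌ 3 Mg^2+(aq) + 2 PO4^3-(aq)
Ksp = [Mg^2+]^3[PO4^3-]^2
If s mol/L of Mg3(PO4)2 dissolves, [Mg^2+] = 3s and [PO4^3-] = 2s.
Substituting: Ksp = (3s)^3(2s)^2 = 108s^5
s^5 = 1.3 × 10^-25 / 108, so s = 4.1 × 10^-6 M

4.1 × 10^-6 M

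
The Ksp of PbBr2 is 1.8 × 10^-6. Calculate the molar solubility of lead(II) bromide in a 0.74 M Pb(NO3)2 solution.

7.8e-4 M

PbBr2(s) ⇌ Pb^2+ + 2 Br^-
Ksp = [Pb^2+][Br^-]^2
Let s = moles of PbBr2 that dissolve per litre. [Pb^2+] = 0.74 + s ≈ 0.74, [Br^-] = 2s (common-ion effect: Pb^2+ is already 0.74 M).
Ksp ≈ 0.74 × (2s)^2
s = 7.8 x 10^-4 M
Check: s = 7.8 × 10^-4 ≪ 0.74, so the approximation is valid.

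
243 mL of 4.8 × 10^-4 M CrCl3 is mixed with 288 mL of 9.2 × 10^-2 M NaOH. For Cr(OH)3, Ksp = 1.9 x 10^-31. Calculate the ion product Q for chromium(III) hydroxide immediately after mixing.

Q = 2.7e-8

Total volume = 243 + 288 = 531 mL.
[Cr^3+] = 4.8 × 10^-4 × (243/531) = 2.20 × 10^-4 M
[OH^-] = 9.2 x 10^-2 × (288/531) = 4.99 x 10^-2 M
Cr(OH)3(s) ⇌ Cr^3+ + 3 OH^-, so Q = [Cr^3+][OH^-]^3
Q = (2.20 × 10^-4)(4.99 × 10^-2)^3 = 2.7 x 10^-8
Q > Ksp, so Cr(OH)3 will precipitate.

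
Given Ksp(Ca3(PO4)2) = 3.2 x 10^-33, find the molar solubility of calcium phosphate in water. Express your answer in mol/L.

1.2 x 10^-7 M

Ca3(PO4)2(s) <=> 3 Ca^2+ + 2 PO4^3-
Ksp = [Ca^2+]^3[PO4^3-]^2
If s mol/L of Ca3(PO4)2 dissolves, [Ca^2+] = 3s and [PO4^3-] = 2s.
Substituting: Ksp = (3s)^3(2s)^2 = 108s^5
Solving, s = (3.2 x 10^-33/108)^(1/5) = 1.2 × 10^-7 M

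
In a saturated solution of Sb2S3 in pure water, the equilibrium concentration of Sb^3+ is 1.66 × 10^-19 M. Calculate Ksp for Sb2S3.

4.25 x 10^-94

Sb2S3(s) <=> 2 Sb^3+ + 3 S^2-
Stoichiometry gives [S^2-] = (3/2)[Sb^3+] = 2.490 x 10^-19 M.
Ksp = [Sb^3+]^2[S^2-]^3
Ksp = (1.66 x 10^-19)^2 × (2.490 × 10^-19)^3 = 4.25 × 10^-94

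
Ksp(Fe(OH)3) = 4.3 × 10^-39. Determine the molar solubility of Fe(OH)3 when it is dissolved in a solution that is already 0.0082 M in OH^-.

7.8 × 10^-33 M

Fe(OH)3(s) ⇌ Fe^3+(aq) + 3 OH^-(aq)
Ksp = [Fe^3+][OH^-]^3
If s mol/L dissolves here, [Fe^3+] = s, [OH^-] = 0.0082 + 3s ≈ 0.0082 (common-ion effect: OH^- is already 0.0082 M).
Ksp ≈ s × (0.0082)^3
s = 7.8 × 10^-33 M
Check: 3s = 2.3 × 10^-32 ≪ 0.0082, so the approximation is valid.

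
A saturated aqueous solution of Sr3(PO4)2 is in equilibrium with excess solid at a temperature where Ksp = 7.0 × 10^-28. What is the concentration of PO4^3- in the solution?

2.9e-6 M

Sr3(PO4)2(s) ⇌ 3 Sr^2+(aq) + 2 PO4^3-(aq)
Ksp = [Sr^2+]^3[PO4^3-]^2
If s mol/L of Sr3(PO4)2 dissolves, [Sr^2+] = 3s and [PO4^3-] = 2s.
Ksp = (3s)^3(2s)^2 = 108s^5
Solving, s = (7.0 × 10^-28/108)^(1/5) = 1.45 x 10^-6 M
[PO4^3-] = 2s = 2.9 × 10^-6 M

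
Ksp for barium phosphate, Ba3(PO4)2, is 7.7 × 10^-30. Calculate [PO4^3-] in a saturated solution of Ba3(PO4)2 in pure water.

Ba3(PO4)2(s) <=> 3 Ba^2+(aq) + 2 PO4^3-(aq)
Ksp = [Ba^2+]^3[PO4^3-]^2
For each mole of Ba3(PO4)2 that dissolves: [Ba^2+] = 3s, [PO4^3-] = 2s.
Ksp = (3s)^3(2s)^2 = 108s^5
s^5 = 7.7 × 10^-30 / 108, so s = 5.90 × 10^-7 M
[PO4^3-] = 2s = 1.2 × 10^-6 M

[PO4^3-] ≈ 1.2e-6 M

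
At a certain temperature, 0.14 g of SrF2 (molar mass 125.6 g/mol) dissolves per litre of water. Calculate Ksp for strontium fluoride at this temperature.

Molar solubility s = (1.4 × 10^-1 g/L) / (125.6 g/mol) = 1.11 x 10^-3 M.
SrF2(s) ⇌ Sr^2+ + 2 F^-
Let s = molar solubility. Then [Sr^2+] = s and [F^-] = 2s.
Ksp = [Sr^2+][F^-]^2
Ksp = s(2s)^2 = 4s^3
With s = 1.11 x 10^-3: Ksp = 5.5 × 10^-9

Ksp = 5.5 × 10^-9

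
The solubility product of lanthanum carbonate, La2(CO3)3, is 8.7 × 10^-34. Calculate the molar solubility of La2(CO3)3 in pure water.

La2(CO3)3(s) <=> 2 La^3+ + 3 CO3^2-
Ksp = [La^3+]^2[CO3^2-]^3
For each mole of La2(CO3)3 that dissolves: [La^3+] = 2s, [CO3^2-] = 3s.
Substituting: Ksp = (2s)^2(3s)^3 = 108s^5
s^5 = 8.7 × 10^-34 / 108, so s = 9.6 x 10^-8 M

9.6 × 10^-8 M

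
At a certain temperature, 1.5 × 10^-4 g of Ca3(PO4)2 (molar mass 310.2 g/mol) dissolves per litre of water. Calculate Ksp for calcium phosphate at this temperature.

2.9 x 10^-30

Molar solubility s = (1.5 × 10^-4 g/L) / (310.2 g/mol) = 4.84 × 10^-7 M.
Ca3(PO4)2(s) ⇌ 3 Ca^2+(aq) + 2 PO4^3-(aq)
If s mol/L of Ca3(PO4)2 dissolves, [Ca^2+] = 3s and [PO4^3-] = 2s.
Ksp = [Ca^2+]^3[PO4^3-]^2
Ksp = (3s)^3(2s)^2 = 108s^5
Ksp = 108 × (4.84 × 10^-7)^5 = 2.9 × 10^-30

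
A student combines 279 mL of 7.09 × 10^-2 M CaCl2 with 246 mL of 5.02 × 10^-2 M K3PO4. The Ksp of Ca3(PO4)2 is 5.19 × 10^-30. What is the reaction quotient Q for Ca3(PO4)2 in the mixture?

2.96 × 10^-8

Total volume = 279 + 246 = 525 mL.
[Ca^2+] = 7.09 × 10^-2 × (279/525) = 3.768 × 10^-2 M
[PO4^3-] = 5.02 x 10^-2 × (246/525) = 2.352 x 10^-2 M
Ca3(PO4)2(s) ⇌ 3 Ca^2+(aq) + 2 PO4^3-(aq), so Q = [Ca^2+]^3[PO4^3-]^2
Q = (3.768 × 10^-2)^3(2.352 × 10^-2)^2 = 2.96 x 10^-8
Q > Ksp, so Ca3(PO4)2 will precipitate.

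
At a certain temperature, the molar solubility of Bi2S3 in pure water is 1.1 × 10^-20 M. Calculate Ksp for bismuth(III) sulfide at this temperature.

Bi2S3(s) ⇌ 2 Bi^3+(aq) + 3 S^2-(aq)
With molar solubility s: [Bi^3+] = 2s, [S^2-] = 3s.
Ksp = [Bi^3+]^2[S^2-]^3
So Ksp = (2s)^2 × (3s)^3 = 108s^5
Ksp = 108 × (1.1 x 10^-20)^5 = 1.7 x 10^-98

1.7 × 10^-98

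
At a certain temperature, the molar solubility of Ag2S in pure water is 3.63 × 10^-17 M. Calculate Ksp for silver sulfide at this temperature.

Ksp ≈ 1.91e-49

Ag2S(s) ⇌ 2 Ag^+ + S^2-
For each mole of Ag2S that dissolves: [Ag^+] = 2s, [S^2-] = s.
Ksp = [Ag^+]^2[S^2-]
So Ksp = (2s)^2 × s = 4s^3
With s = 3.63 × 10^-17: Ksp = 1.91 × 10^-49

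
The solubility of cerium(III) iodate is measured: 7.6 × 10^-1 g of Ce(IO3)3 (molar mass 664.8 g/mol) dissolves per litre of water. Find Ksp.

Molar solubility s = (7.6 × 10^-1 g/L) / (664.8 g/mol) = 1.14 × 10^-3 M.
Ce(IO3)3(s) ⇌ Ce^3+(aq) + 3 IO3^-(aq)
For each mole of Ce(IO3)3 that dissolves: [Ce^3+] = s, [IO3^-] = 3s.
Ksp = [Ce^3+][IO3^-]^3
Ksp = s(3s)^3 = 27s^4
With s = 1.14 × 10^-3: Ksp = 4.6 × 10^-11

Ksp ≈ 4.6e-11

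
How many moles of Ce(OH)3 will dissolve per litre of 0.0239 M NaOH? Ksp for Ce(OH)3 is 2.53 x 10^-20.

Ce(OH)3(s) ⇌ Ce^3+ + 3 OH^-
Ksp = [Ce^3+][OH^-]^3
If s mol/L dissolves here, [Ce^3+] = s, [OH^-] = 0.0239 + 3s ≈ 0.0239 (common-ion effect: OH^- is already 0.0239 M).
Ksp ≈ s × (0.0239)^3
s = 1.85 x 10^-15 M
Check: 3s = 5.6 × 10^-15 ≪ 0.0239, so the approximation is valid.

s = 1.85e-15 M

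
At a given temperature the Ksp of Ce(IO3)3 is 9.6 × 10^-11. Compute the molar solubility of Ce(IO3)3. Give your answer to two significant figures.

Ce(IO3)3(s) ⇌ Ce^3+(aq) + 3 IO3^-(aq)
Ksp = [Ce^3+][IO3^-]^3
For each mole of Ce(IO3)3 that dissolves: [Ce^3+] = s, [IO3^-] = 3s.
So Ksp = s × (3s)^3 = 27s^4
s^4 = 9.6 × 10^-11 / 27, so s = 1.4 × 10^-3 M

1.4 × 10^-3 M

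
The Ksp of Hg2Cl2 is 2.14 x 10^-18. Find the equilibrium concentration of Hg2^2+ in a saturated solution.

Hg2Cl2(s) <=> Hg2^2+ + 2 Cl^-
Ksp = [Hg2^2+][Cl^-]^2
For each mole of Hg2Cl2 that dissolves: [Hg2^2+] = s, [Cl^-] = 2s.
Ksp = s(2s)^2 = 4s^3
Solving, s = (2.14 x 10^-18/4)^(1/3) = 8.118 x 10^-7 M
[Hg2^2+] = s = 8.12 × 10^-7 M

[Hg2^2+] ≈ 8.12 × 10^-7 M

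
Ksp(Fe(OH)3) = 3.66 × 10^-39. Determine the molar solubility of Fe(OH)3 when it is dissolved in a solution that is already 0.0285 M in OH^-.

Fe(OH)3(s) ⇌ Fe^3+ + 3 OH^-
Ksp = [Fe^3+][OH^-]^3
Let s be the molar solubility in this solution. [Fe^3+] = s, [OH^-] = 0.0285 + 3s ≈ 0.0285 (common-ion effect: OH^- is already 0.0285 M).
Ksp ≈ s × (0.0285)^3
s = 1.58 x 10^-34 M
Check: 3s = 4.7 x 10^-34 ≪ 0.0285, so the approximation is valid.

1.58 × 10^-34 M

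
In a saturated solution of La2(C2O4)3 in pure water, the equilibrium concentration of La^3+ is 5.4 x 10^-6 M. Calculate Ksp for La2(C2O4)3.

La2(C2O4)3(s) ⇌ 2 La^3+(aq) + 3 C2O4^2-(aq)
Stoichiometry gives [C2O4^2-] = (3/2)[La^3+] = 8.10 × 10^-6 M.
Ksp = [La^3+]^2[C2O4^2-]^3
Ksp = (5.4 × 10^-6)^2 × (8.10 x 10^-6)^3 = 1.5 x 10^-26

Ksp = 1.5 × 10^-26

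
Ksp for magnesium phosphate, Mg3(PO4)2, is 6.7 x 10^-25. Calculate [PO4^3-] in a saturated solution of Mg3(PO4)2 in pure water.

Mg3(PO4)2(s) ⇌ 3 Mg^2+(aq) + 2 PO4^3-(aq)
Ksp = [Mg^2+]^3[PO4^3-]^2
If s mol/L of Mg3(PO4)2 dissolves, [Mg^2+] = 3s and [PO4^3-] = 2s.
Ksp = (3s)^3(2s)^2 = 108s^5
s^5 = 6.7 x 10^-25 / 108, so s = 5.73 × 10^-6 M
[PO4^3-] = 2s = 1.1 × 10^-5 M

[PO4^3-] ≈ 1.1 x 10^-5 M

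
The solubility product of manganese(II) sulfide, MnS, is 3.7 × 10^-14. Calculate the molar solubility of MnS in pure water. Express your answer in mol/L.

1.9e-7 M

MnS(s) ⇌ Mn^2+(aq) + S^2-(aq)
Ksp = [Mn^2+][S^2-]
With molar solubility s: [Mn^2+] = s, [S^2-] = s.
Ksp = s × s = s^2
s = √(3.7 × 10^-14) = 1.9 x 10^-7 M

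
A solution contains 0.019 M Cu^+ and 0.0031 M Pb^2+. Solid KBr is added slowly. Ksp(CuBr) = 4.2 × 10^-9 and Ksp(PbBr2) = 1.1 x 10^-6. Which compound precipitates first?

CuBr

Precipitation of each salt starts when its ion product equals its Ksp.
For CuBr: 4.2 × 10^-9 = 0.019 × [Br^-]  ⇒  [Br^-] = 2.2 × 10^-7 M.
For PbBr2: 1.1 x 10^-6 = 0.0031 × [Br^-]^2  ⇒  [Br^-] = 1.9 x 10^-2 M.
The salt with the lower threshold [Br^-] precipitates first: CuBr.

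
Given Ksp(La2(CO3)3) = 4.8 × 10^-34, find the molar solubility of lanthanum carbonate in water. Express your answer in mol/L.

La2(CO3)3(s) <=> 2 La^3+ + 3 CO3^2-
Ksp = [La^3+]^2[CO3^2-]^3
If s mol/L of La2(CO3)3 dissolves, [La^3+] = 2s and [CO3^2-] = 3s.
So Ksp = (2s)^2 × (3s)^3 = 108s^5
s^5 = 4.8 × 10^-34 / 108, so s = 8.5 x 10^-8 M

s = 8.5e-8 M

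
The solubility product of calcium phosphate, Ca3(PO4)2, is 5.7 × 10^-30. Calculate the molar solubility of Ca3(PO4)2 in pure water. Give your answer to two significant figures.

5.6e-7 M

Ca3(PO4)2(s) ⇌ 3 Ca^2+ + 2 PO4^3-
Ksp = [Ca^2+]^3[PO4^3-]^2
Let s = molar solubility. Then [Ca^2+] = 3s and [PO4^3-] = 2s.
So Ksp = (3s)^3 × (2s)^2 = 108s^5
s^5 = 5.7 × 10^-30 / 108, so s = 5.6 x 10^-7 M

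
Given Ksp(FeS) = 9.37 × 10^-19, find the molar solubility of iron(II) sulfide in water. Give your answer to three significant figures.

s = 9.68e-10 M

FeS(s) <=> Fe^2+ + S^2-
Ksp = [Fe^2+][S^2-]
With molar solubility s: [Fe^2+] = s, [S^2-] = s.
Ksp = s^2
s = √(9.37 × 10^-19) = 9.68 × 10^-10 M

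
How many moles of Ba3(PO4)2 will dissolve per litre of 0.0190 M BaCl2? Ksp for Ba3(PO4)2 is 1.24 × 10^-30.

Ba3(PO4)2(s) <=> 3 Ba^2+(aq) + 2 PO4^3-(aq)
Ksp = [Ba^2+]^3[PO4^3-]^2
Let s be the molar solubility in this solution. [Ba^2+] = 0.0190 + 3s ≈ 0.0190, [PO4^3-] = 2s (Ksp is small, so little additional dissolves).
Ksp ≈ (0.0190)^3 × (2s)^2
s = 2.13 × 10^-13 M
Check: 3s = 6.4 × 10^-13 ≪ 0.0190, so the approximation is valid.

2.13e-13 M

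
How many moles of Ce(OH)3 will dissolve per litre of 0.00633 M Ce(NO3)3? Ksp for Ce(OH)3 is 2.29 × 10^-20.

Ce(OH)3(s) ⇌ Ce^3+ + 3 OH^-
Ksp = [Ce^3+][OH^-]^3
Let s be the molar solubility in this solution. [Ce^3+] = 0.00633 + s ≈ 0.00633, [OH^-] = 3s (since Ce^3+ from Ce(NO3)3 dominates).
Ksp ≈ 0.00633 × (3s)^3
s = 5.12 × 10^-7 M
Check: s = 5.1 × 10^-7 ≪ 0.00633, so the approximation is valid.

s = 5.12e-7 M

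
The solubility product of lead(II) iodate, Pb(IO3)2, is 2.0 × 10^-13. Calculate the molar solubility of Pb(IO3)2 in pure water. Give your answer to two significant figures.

s ≈ 3.7 × 10^-5 M

Pb(IO3)2(s) ⇌ Pb^2+(aq) + 2 IO3^-(aq)
Ksp = [Pb^2+][IO3^-]^2
With molar solubility s: [Pb^2+] = s, [IO3^-] = 2s.
Substituting: Ksp = s(2s)^2 = 4s^3
s = (2.0 × 10^-13 / 4)^(1/3) = 3.7 x 10^-5 M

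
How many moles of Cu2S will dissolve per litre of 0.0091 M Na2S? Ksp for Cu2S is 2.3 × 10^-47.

s ≈ 2.5e-23 M

Cu2S(s) ⇌ 2 Cu^+ + S^2-
Ksp = [Cu^+]^2[S^2-]
Let s = moles of Cu2S that dissolve per litre. [Cu^+] = 2s, [S^2-] = 0.0091 + s ≈ 0.0091 (Ksp is small, so little additional dissolves).
Ksp ≈ (2s)^2 × 0.0091
s = 2.5 x 10^-23 M
Check: s = 2.5 × 10^-23 ≪ 0.0091, so the approximation is valid.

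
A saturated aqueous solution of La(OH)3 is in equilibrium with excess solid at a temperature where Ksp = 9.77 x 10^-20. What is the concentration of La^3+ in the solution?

La(OH)3(s) <=> La^3+(aq) + 3 OH^-(aq)
Ksp = [La^3+][OH^-]^3
With molar solubility s: [La^3+] = s, [OH^-] = 3s.
So Ksp = s × (3s)^3 = 27s^4
s^4 = 9.77 x 10^-20 / 27, so s = 7.756 x 10^-6 M
[La^3+] = s = 7.76 × 10^-6 M

[La^3+] ≈ 7.76 × 10^-6 M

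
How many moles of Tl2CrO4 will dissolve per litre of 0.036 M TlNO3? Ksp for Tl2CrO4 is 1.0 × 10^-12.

Tl2CrO4(s) ⇌ 2 Tl^+(aq) + CrO4^2-(aq)
Ksp = [Tl^+]^2[CrO4^2-]
Let s be the molar solubility in this solution. [Tl^+] = 0.036 + 2s ≈ 0.036, [CrO4^2-] = s (common-ion effect: Tl^+ is already 0.036 M).
Ksp ≈ (0.036)^2 × s
s = 7.7 x 10^-10 M
Check: 2s = 1.5 × 10^-9 ≪ 0.036, so the approximation is valid.

7.7 x 10^-10 M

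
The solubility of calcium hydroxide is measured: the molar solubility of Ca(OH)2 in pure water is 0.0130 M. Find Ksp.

Ca(OH)2(s) ⇌ Ca^2+ + 2 OH^-
Let s = molar solubility. Then [Ca^2+] = s and [OH^-] = 2s.
Ksp = [Ca^2+][OH^-]^2
So Ksp = s × (2s)^2 = 4s^3
Ksp = 4 × (1.30 × 10^-2)^3 = 8.79 × 10^-6

Ksp ≈ 8.79 x 10^-6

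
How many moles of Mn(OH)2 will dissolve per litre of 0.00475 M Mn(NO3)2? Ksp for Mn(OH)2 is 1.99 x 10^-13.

Mn(OH)2(s) ⇌ Mn^2+ + 2 OH^-
Ksp = [Mn^2+][OH^-]^2
Let s be the molar solubility in this solution. [Mn^2+] = 0.00475 + s ≈ 0.00475, [OH^-] = 2s (common-ion effect: Mn^2+ is already 0.00475 M).
Ksp ≈ 0.00475 × (2s)^2
s = 3.24 × 10^-6 M
Check: s = 3.2 × 10^-6 ≪ 0.00475, so the approximation is valid.

s ≈ 3.24 x 10^-6 M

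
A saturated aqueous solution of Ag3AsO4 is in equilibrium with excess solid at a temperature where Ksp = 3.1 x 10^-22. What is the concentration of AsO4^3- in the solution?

Ag3AsO4(s) ⇌ 3 Ag^+ + AsO4^3-
Ksp = [Ag^+]^3[AsO4^3-]
If s mol/L of Ag3AsO4 dissolves, [Ag^+] = 3s and [AsO4^3-] = s.
Substituting: Ksp = (3s)^3s = 27s^4
s^4 = 3.1 x 10^-22 / 27, so s = 1.84 × 10^-6 M
[AsO4^3-] = s = 1.8 x 10^-6 M

1.8 × 10^-6 M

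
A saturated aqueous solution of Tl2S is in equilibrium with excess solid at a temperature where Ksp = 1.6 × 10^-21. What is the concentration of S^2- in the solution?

Tl2S(s) <=> 2 Tl^+(aq) + S^2-(aq)
Ksp = [Tl^+]^2[S^2-]
With molar solubility s: [Tl^+] = 2s, [S^2-] = s.
Ksp = (2s)^2s = 4s^3
s = (1.6 × 10^-21 / 4)^(1/3) = 7.37 × 10^-8 M
[S^2-] = s = 7.4 x 10^-8 M

[S^2-] ≈ 7.4e-8 M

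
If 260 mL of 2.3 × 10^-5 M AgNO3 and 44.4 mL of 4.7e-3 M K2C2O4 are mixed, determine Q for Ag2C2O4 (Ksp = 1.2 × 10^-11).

Total volume = 260 + 44.4 = 304.4 mL.
[Ag^+] = 2.3 × 10^-5 × (260/304.4) = 1.96 × 10^-5 M
[C2O4^2-] = 4.7 × 10^-3 × (44.4/304.4) = 6.86 × 10^-4 M
Ag2C2O4(s) ⇌ 2 Ag^+(aq) + C2O4^2-(aq), so Q = [Ag^+]^2[C2O4^2-]
Q = (1.96 × 10^-5)^2(6.86 × 10^-4) = 2.6 × 10^-13
Q < Ksp, so no precipitate of Ag2C2O4 forms.

Q ≈ 2.6 × 10^-13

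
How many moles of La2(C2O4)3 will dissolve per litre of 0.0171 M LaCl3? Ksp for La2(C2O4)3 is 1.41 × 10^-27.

s = 5.63 x 10^-9 M

La2(C2O4)3(s) <=> 2 La^3+(aq) + 3 C2O4^2-(aq)
Ksp = [La^3+]^2[C2O4^2-]^3
Let s = moles of La2(C2O4)3 that dissolve per litre. [La^3+] = 0.0171 + 2s ≈ 0.0171, [C2O4^2-] = 3s (Ksp is small, so little additional dissolves).
Ksp ≈ (0.0171)^2 × (3s)^3
s = 5.63 × 10^-9 M
Check: 2s = 1.1 × 10^-8 ≪ 0.0171, so the approximation is valid.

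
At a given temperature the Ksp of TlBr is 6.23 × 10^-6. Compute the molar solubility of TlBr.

s = 2.50 × 10^-3 M

TlBr(s) <=> Tl^+ + Br^-
Ksp = [Tl^+][Br^-]
For each mole of TlBr that dissolves: [Tl^+] = s, [Br^-] = s.
Ksp = s × s = s^2
s = (6.23 × 10^-6)^(1/2) = 2.50 × 10^-3 M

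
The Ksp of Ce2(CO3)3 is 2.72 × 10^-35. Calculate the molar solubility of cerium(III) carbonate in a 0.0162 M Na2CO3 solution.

s = 1.26 x 10^-15 M

Ce2(CO3)3(s) ⇌ 2 Ce^3+ + 3 CO3^2-
Ksp = [Ce^3+]^2[CO3^2-]^3
Let s be the molar solubility in this solution. [Ce^3+] = 2s, [CO3^2-] = 0.0162 + 3s ≈ 0.0162 (since CO3^2- from Na2CO3 dominates).
Ksp ≈ (2s)^2 × (0.0162)^3
s = 1.26 × 10^-15 M
Check: 3s = 3.8 × 10^-15 ≪ 0.0162, so the approximation is valid.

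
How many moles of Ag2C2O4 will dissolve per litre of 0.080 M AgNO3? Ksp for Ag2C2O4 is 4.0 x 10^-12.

s = 6.3 x 10^-10 M

Ag2C2O4(s) ⇌ 2 Ag^+(aq) + C2O4^2-(aq)
Ksp = [Ag^+]^2[C2O4^2-]
Let s = moles of Ag2C2O4 that dissolve per litre. [Ag^+] = 0.080 + 2s ≈ 0.080, [C2O4^2-] = s (common-ion effect: Ag^+ is already 0.080 M).
Ksp ≈ (0.080)^2 × s
s = 6.3 x 10^-10 M
Check: 2s = 1.3 × 10^-9 ≪ 0.080, so the approximation is valid.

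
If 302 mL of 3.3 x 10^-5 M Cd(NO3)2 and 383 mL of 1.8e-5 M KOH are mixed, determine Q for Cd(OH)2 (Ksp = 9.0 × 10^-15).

1.5 x 10^-15

Total volume = 302 + 383 = 685 mL.
[Cd^2+] = 3.3 × 10^-5 × (302/685) = 1.45 × 10^-5 M
[OH^-] = 1.8 × 10^-5 × (383/685) = 1.01 × 10^-5 M
Cd(OH)2(s) <=> Cd^2+ + 2 OH^-, so Q = [Cd^2+][OH^-]^2
Q = (1.45 × 10^-5)(1.01 x 10^-5)^2 = 1.5 × 10^-15
Q < Ksp, so no precipitate of Cd(OH)2 forms.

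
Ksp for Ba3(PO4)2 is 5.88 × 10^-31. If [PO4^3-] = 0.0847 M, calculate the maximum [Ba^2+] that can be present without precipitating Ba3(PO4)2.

4.34 × 10^-10 M

Ba3(PO4)2(s) ⇌ 3 Ba^2+(aq) + 2 PO4^3-(aq)
Ksp = [Ba^2+]^3[PO4^3-]^2
Precipitation begins when Q = Ksp. With [PO4^3-] = 0.0847 M:
5.88 × 10^-31 = (0.0847)^2 × [Ba^2+]^3
[Ba^2+] = (5.88 × 10^-31 / 7.174 × 10^-3)^(1/3) = 4.34 x 10^-10 M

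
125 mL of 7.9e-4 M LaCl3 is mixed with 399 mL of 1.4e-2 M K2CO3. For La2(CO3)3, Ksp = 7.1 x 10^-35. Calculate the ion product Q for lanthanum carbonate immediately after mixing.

Total volume = 125 + 399 = 524 mL.
[La^3+] = 7.9 x 10^-4 × (125/524) = 1.88 x 10^-4 M
[CO3^2-] = 1.4 × 10^-2 × (399/524) = 1.07 x 10^-2 M
La2(CO3)3(s) ⇌ 2 La^3+ + 3 CO3^2-, so Q = [La^3+]^2[CO3^2-]^3
Q = (1.88 x 10^-4)^2(1.07 × 10^-2)^3 = 4.3 x 10^-14
Q > Ksp, so La2(CO3)3 will precipitate.

Q ≈ 4.3 × 10^-14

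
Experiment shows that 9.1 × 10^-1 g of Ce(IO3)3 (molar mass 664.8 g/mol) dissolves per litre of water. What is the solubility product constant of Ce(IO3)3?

Ksp = 9.5e-11

Molar solubility s = (9.1 × 10^-1 g/L) / (664.8 g/mol) = 1.37 x 10^-3 M.
Ce(IO3)3(s) ⇌ Ce^3+(aq) + 3 IO3^-(aq)
With molar solubility s: [Ce^3+] = s, [IO3^-] = 3s.
Ksp = [Ce^3+][IO3^-]^3
So Ksp = s × (3s)^3 = 27s^4
Ksp = 27 × (1.37 x 10^-3)^4 = 9.5 x 10^-11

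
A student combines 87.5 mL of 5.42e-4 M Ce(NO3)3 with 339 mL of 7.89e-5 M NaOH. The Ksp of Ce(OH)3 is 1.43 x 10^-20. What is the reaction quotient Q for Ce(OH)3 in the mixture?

2.74e-17

Total volume = 87.5 + 339 = 426.5 mL.
[Ce^3+] = 5.42 × 10^-4 × (87.5/426.5) = 1.112 × 10^-4 M
[OH^-] = 7.89 × 10^-5 × (339/426.5) = 6.271 × 10^-5 M
Ce(OH)3(s) ⇌ Ce^3+(aq) + 3 OH^-(aq), so Q = [Ce^3+][OH^-]^3
Q = (1.112 × 10^-4)(6.271 × 10^-5)^3 = 2.74 × 10^-17
Q > Ksp, so Ce(OH)3 will precipitate.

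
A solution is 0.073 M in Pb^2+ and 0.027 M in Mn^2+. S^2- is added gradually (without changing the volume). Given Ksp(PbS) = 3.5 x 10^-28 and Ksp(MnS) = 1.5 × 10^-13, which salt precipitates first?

Precipitation of each salt starts when its ion product equals its Ksp.
For PbS: 3.5 x 10^-28 = 0.073 × [S^2-]  ⇒  [S^2-] = 4.8 × 10^-27 M.
For MnS: 1.5 × 10^-13 = 0.027 × [S^2-]  ⇒  [S^2-] = 5.6 x 10^-12 M.
The salt with the lower threshold [S^2-] precipitates first: PbS.

PbS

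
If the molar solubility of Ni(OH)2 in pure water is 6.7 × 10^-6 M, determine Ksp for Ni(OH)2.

1.2e-15

Ni(OH)2(s) <=> Ni^2+(aq) + 2 OH^-(aq)
For each mole of Ni(OH)2 that dissolves: [Ni^2+] = s, [OH^-] = 2s.
Ksp = [Ni^2+][OH^-]^2
Substituting: Ksp = s(2s)^2 = 4s^3
Ksp = 4 × (6.7 x 10^-6)^3 = 1.2 × 10^-15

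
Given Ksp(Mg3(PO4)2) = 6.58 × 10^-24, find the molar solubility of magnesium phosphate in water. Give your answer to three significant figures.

Mg3(PO4)2(s) ⇌ 3 Mg^2+ + 2 PO4^3-
Ksp = [Mg^2+]^3[PO4^3-]^2
With molar solubility s: [Mg^2+] = 3s, [PO4^3-] = 2s.
Ksp = (3s)^3(2s)^2 = 108s^5
s^5 = 6.58 × 10^-24 / 108, so s = 9.06 × 10^-6 M

s ≈ 9.06e-6 M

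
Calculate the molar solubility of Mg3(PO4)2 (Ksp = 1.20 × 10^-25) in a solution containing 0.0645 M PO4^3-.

s ≈ 1.02 × 10^-8 M

Mg3(PO4)2(s) ⇌ 3 Mg^2+ + 2 PO4^3-
Ksp = [Mg^2+]^3[PO4^3-]^2
If s mol/L dissolves here, [Mg^2+] = 3s, [PO4^3-] = 0.0645 + 2s ≈ 0.0645 (since the PO4^3- already present dominates).
Ksp ≈ (3s)^3 × (0.0645)^2
s = 1.02 × 10^-8 M
Check: 2s = 2.0 × 10^-8 ≪ 0.0645, so the approximation is valid.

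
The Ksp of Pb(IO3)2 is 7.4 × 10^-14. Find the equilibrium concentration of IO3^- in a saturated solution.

5.3 × 10^-5 M

Pb(IO3)2(s) ⇌ Pb^2+(aq) + 2 IO3^-(aq)
Ksp = [Pb^2+][IO3^-]^2
With molar solubility s: [Pb^2+] = s, [IO3^-] = 2s.
Substituting: Ksp = s(2s)^2 = 4s^3
s^3 = 7.4 × 10^-14 / 4, so s = 2.64 x 10^-5 M
[IO3^-] = 2s = 5.3 × 10^-5 M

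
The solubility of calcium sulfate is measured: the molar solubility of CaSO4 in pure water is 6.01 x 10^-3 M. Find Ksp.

CaSO4(s) ⇌ Ca^2+(aq) + SO4^2-(aq)
Let s = molar solubility. Then [Ca^2+] = s and [SO4^2-] = s.
Ksp = [Ca^2+][SO4^2-]
Ksp = s^2
Ksp = (6.01 × 10^-3)^2 = 3.61 x 10^-5

3.61 × 10^-5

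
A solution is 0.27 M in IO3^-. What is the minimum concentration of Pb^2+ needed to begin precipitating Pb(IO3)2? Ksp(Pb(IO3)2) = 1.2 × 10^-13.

Pb(IO3)2(s) ⇌ Pb^2+ + 2 IO3^-
Ksp = [Pb^2+][IO3^-]^2
Precipitation begins when Q = Ksp. With [IO3^-] = 0.27 M:
1.2 × 10^-13 = (0.27)^2 × [Pb^2+]
[Pb^2+] = (1.2 × 10^-13 / 7.29 x 10^-2) = 1.6 x 10^-12 M

1.6 x 10^-12 M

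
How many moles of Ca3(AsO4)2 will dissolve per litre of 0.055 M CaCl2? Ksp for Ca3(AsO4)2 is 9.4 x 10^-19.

Ca3(AsO4)2(s) ⇌ 3 Ca^2+(aq) + 2 AsO4^3-(aq)
Ksp = [Ca^2+]^3[AsO4^3-]^2
Let s = moles of Ca3(AsO4)2 that dissolve per litre. [Ca^2+] = 0.055 + 3s ≈ 0.055, [AsO4^3-] = 2s (since Ca^2+ from CaCl2 dominates).
Ksp ≈ (0.055)^3 × (2s)^2
s = 3.8 x 10^-8 M
Check: 3s = 1.1 x 10^-7 ≪ 0.055, so the approximation is valid.

3.8 x 10^-8 M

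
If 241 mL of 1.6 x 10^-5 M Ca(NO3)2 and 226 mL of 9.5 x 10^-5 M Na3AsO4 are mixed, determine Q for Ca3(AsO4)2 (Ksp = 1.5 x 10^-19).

Q ≈ 1.2 × 10^-24

Total volume = 241 + 226 = 467 mL.
[Ca^2+] = 1.6 × 10^-5 × (241/467) = 8.26 × 10^-6 M
[AsO4^3-] = 9.5 × 10^-5 × (226/467) = 4.60 x 10^-5 M
Ca3(AsO4)2(s) ⇌ 3 Ca^2+(aq) + 2 AsO4^3-(aq), so Q = [Ca^2+]^3[AsO4^3-]^2
Q = (8.26 × 10^-6)^3(4.60 × 10^-5)^2 = 1.2 x 10^-24
Q < Ksp, so no precipitate of Ca3(AsO4)2 forms.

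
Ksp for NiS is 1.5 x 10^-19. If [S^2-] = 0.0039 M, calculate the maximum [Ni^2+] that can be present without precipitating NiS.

NiS(s) ⇌ Ni^2+(aq) + S^2-(aq)
Ksp = [Ni^2+][S^2-]
Precipitation begins when Q = Ksp. With [S^2-] = 0.0039 M:
1.5 x 10^-19 = (0.0039) × [Ni^2+]
[Ni^2+] = (1.5 x 10^-19 / 3.9 x 10^-3) = 3.8 × 10^-17 M

[Ni^2+] = 3.8 x 10^-17 M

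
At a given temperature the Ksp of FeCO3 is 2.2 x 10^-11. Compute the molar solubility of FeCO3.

FeCO3(s) ⇌ Fe^2+ + CO3^2-
Ksp = [Fe^2+][CO3^2-]
For each mole of FeCO3 that dissolves: [Fe^2+] = s, [CO3^2-] = s.
Ksp = (s)(s) = s^2
s = (2.2 x 10^-11)^(1/2) = 4.7 x 10^-6 M

s = 4.7 × 10^-6 M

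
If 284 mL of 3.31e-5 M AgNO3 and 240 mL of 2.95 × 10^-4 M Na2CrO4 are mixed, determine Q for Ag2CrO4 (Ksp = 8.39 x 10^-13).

Q ≈ 4.35 × 10^-14

Total volume = 284 + 240 = 524 mL.
[Ag^+] = 3.31 × 10^-5 × (284/524) = 1.794 × 10^-5 M
[CrO4^2-] = 2.95 × 10^-4 × (240/524) = 1.351 × 10^-4 M
Ag2CrO4(s) ⇌ 2 Ag^+ + CrO4^2-, so Q = [Ag^+]^2[CrO4^2-]
Q = (1.794 × 10^-5)^2(1.351 x 10^-4) = 4.35 × 10^-14
Q < Ksp, so no precipitate of Ag2CrO4 forms.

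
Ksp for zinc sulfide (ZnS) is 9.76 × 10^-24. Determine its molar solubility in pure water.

s ≈ 3.12 × 10^-12 M

ZnS(s) ⇌ Zn^2+ + S^2-
Ksp = [Zn^2+][S^2-]
With molar solubility s: [Zn^2+] = s, [S^2-] = s.
Ksp = (s)(s) = s^2
s = (9.76 × 10^-24)^(1/2) = 3.12 x 10^-12 M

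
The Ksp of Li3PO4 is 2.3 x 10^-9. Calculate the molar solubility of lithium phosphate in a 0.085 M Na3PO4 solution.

s = 1.0 × 10^-3 M

Li3PO4(s) <=> 3 Li^+ + PO4^3-
Ksp = [Li^+]^3[PO4^3-]
Let s = moles of Li3PO4 that dissolve per litre. [Li^+] = 3s, [PO4^3-] = 0.085 + s ≈ 0.085 (Ksp is small, so little additional dissolves).
Ksp ≈ (3s)^3 × 0.085
s = 1.0 × 10^-3 M
Check: s = 1.0 × 10^-3 ≪ 0.085, so the approximation is valid.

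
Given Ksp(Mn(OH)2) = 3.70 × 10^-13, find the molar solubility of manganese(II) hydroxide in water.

4.52e-5 M

Mn(OH)2(s) ⇌ Mn^2+ + 2 OH^-
Ksp = [Mn^2+][OH^-]^2
With molar solubility s: [Mn^2+] = s, [OH^-] = 2s.
Substituting: Ksp = s(2s)^2 = 4s^3
s^3 = 3.70 × 10^-13 / 4, so s = 4.52 × 10^-5 M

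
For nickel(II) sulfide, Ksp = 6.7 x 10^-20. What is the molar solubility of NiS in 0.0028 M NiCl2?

NiS(s) <=> Ni^2+(aq) + S^2-(aq)
Ksp = [Ni^2+][S^2-]
If s mol/L dissolves here, [Ni^2+] = 0.0028 + s ≈ 0.0028, [S^2-] = s (common-ion effect: Ni^2+ is already 0.0028 M).
Ksp ≈ 0.0028 × s
s = 2.4 × 10^-17 M
Check: s = 2.4 × 10^-17 ≪ 0.0028, so the approximation is valid.

s ≈ 2.4 × 10^-17 M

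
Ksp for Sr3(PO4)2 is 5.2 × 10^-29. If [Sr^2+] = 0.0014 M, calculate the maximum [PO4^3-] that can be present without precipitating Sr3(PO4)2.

Sr3(PO4)2(s) <=> 3 Sr^2+(aq) + 2 PO4^3-(aq)
Ksp = [Sr^2+]^3[PO4^3-]^2
Precipitation begins when Q = Ksp. With [Sr^2+] = 0.0014 M:
5.2 × 10^-29 = (0.0014)^3 × [PO4^3-]^2
[PO4^3-] = (5.2 × 10^-29 / 2.74 × 10^-9)^(1/2) = 1.4 × 10^-10 M

1.4e-10 M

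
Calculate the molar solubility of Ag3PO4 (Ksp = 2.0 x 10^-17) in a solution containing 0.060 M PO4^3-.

Ag3PO4(s) ⇌ 3 Ag^+(aq) + PO4^3-(aq)
Ksp = [Ag^+]^3[PO4^3-]
If s mol/L dissolves here, [Ag^+] = 3s, [PO4^3-] = 0.060 + s ≈ 0.060 (since the PO4^3- already present dominates).
Ksp ≈ (3s)^3 × 0.060
s = 2.3 × 10^-6 M
Check: s = 2.3 × 10^-6 ≪ 0.060, so the approximation is valid.

s = 2.3 x 10^-6 M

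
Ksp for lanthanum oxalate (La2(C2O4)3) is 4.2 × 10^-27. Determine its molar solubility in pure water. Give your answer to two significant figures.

s ≈ 2.1 x 10^-6 M

La2(C2O4)3(s) ⇌ 2 La^3+ + 3 C2O4^2-
Ksp = [La^3+]^2[C2O4^2-]^3
For each mole of La2(C2O4)3 that dissolves: [La^3+] = 2s, [C2O4^2-] = 3s.
Ksp = (2s)^2(3s)^3 = 108s^5
Solving, s = (4.2 × 10^-27/108)^(1/5) = 2.1 × 10^-6 M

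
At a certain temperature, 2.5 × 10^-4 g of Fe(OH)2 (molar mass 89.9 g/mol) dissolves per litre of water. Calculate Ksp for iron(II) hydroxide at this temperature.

Ksp = 8.6 x 10^-17

Molar solubility s = (2.5 × 10^-4 g/L) / (89.9 g/mol) = 2.78 × 10^-6 M.
Fe(OH)2(s) ⇌ Fe^2+ + 2 OH^-
With molar solubility s: [Fe^2+] = s, [OH^-] = 2s.
Ksp = [Fe^2+][OH^-]^2
So Ksp = s × (2s)^2 = 4s^3
With s = 2.78 × 10^-6: Ksp = 8.6 × 10^-17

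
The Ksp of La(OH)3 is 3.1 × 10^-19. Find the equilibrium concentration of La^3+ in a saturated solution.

La(OH)3(s) ⇌ La^3+(aq) + 3 OH^-(aq)
Ksp = [La^3+][OH^-]^3
Let s = molar solubility. Then [La^3+] = s and [OH^-] = 3s.
Substituting: Ksp = s(3s)^3 = 27s^4
s^4 = 3.1 × 10^-19 / 27, so s = 1.04 × 10^-5 M
[La^3+] = s = 1.0 x 10^-5 M

[La^3+] = 1.0 × 10^-5 M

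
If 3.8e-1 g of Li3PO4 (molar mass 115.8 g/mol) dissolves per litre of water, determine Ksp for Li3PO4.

Ksp = 3.1e-9

Molar solubility s = (3.8 × 10^-1 g/L) / (115.8 g/mol) = 3.28 × 10^-3 M.
Li3PO4(s) ⇌ 3 Li^+ + PO4^3-
For each mole of Li3PO4 that dissolves: [Li^+] = 3s, [PO4^3-] = s.
Ksp = [Li^+]^3[PO4^3-]
Substituting: Ksp = (3s)^3s = 27s^4
With s = 3.28 × 10^-3: Ksp = 3.1 x 10^-9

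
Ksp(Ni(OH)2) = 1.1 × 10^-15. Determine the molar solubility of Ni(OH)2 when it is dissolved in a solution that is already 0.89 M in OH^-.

Ni(OH)2(s) ⇌ Ni^2+(aq) + 2 OH^-(aq)
Ksp = [Ni^2+][OH^-]^2
If s mol/L dissolves here, [Ni^2+] = s, [OH^-] = 0.89 + 2s ≈ 0.89 (since the OH^- already present dominates).
Ksp ≈ s × (0.89)^2
s = 1.4 × 10^-15 M
Check: 2s = 2.8 x 10^-15 ≪ 0.89, so the approximation is valid.

s = 1.4e-15 M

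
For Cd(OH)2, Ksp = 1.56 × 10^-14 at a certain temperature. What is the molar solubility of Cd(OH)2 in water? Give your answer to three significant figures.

s = 1.57e-5 M

Cd(OH)2(s) <=> Cd^2+ + 2 OH^-
Ksp = [Cd^2+][OH^-]^2
Let s = molar solubility. Then [Cd^2+] = s and [OH^-] = 2s.
So Ksp = s × (2s)^2 = 4s^3
Solving, s = (1.56 × 10^-14/4)^(1/3) = 1.57 × 10^-5 M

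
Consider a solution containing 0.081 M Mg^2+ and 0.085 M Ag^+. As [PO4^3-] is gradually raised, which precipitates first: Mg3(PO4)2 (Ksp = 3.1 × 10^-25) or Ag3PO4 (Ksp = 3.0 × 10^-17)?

Ag3PO4

Each salt begins to precipitate when Q = Ksp, i.e. when [PO4^3-] reaches its threshold.
For Mg3(PO4)2: 3.1 × 10^-25 = (0.081)^3 × [PO4^3-]^2  ⇒  [PO4^3-] = 2.4 x 10^-11 M.
For Ag3PO4: 3.0 × 10^-17 = (0.085)^3 × [PO4^3-]  ⇒  [PO4^3-] = 4.9 x 10^-14 M.
The salt with the lower threshold [PO4^3-] precipitates first: Ag3PO4.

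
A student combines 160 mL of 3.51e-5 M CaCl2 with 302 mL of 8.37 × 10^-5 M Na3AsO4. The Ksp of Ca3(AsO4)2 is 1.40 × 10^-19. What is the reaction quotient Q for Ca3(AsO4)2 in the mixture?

Total volume = 160 + 302 = 462 mL.
[Ca^2+] = 3.51 × 10^-5 × (160/462) = 1.216 × 10^-5 M
[AsO4^3-] = 8.37 x 10^-5 × (302/462) = 5.471 × 10^-5 M
Ca3(AsO4)2(s) <=> 3 Ca^2+ + 2 AsO4^3-, so Q = [Ca^2+]^3[AsO4^3-]^2
Q = (1.216 × 10^-5)^3(5.471 × 10^-5)^2 = 5.38 x 10^-24
Q < Ksp, so no precipitate of Ca3(AsO4)2 forms.

Q ≈ 5.38 × 10^-24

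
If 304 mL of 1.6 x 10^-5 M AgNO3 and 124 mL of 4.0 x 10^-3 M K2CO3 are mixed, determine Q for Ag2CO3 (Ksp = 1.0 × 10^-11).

Total volume = 304 + 124 = 428 mL.
[Ag^+] = 1.6 × 10^-5 × (304/428) = 1.14 × 10^-5 M
[CO3^2-] = 4.0 x 10^-3 × (124/428) = 1.16 × 10^-3 M
Ag2CO3(s) ⇌ 2 Ag^+ + CO3^2-, so Q = [Ag^+]^2[CO3^2-]
Q = (1.14 × 10^-5)^2(1.16 × 10^-3) = 1.5 × 10^-13
Q < Ksp, so no precipitate of Ag2CO3 forms.

Q = 1.5 × 10^-13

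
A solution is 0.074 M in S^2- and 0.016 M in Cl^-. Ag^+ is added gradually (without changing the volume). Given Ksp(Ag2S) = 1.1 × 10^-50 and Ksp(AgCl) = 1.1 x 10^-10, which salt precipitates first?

Ag2S

Precipitation of each salt starts when its ion product equals its Ksp.
For Ag2S: 1.1 × 10^-50 = 0.074 × [Ag^+]^2  ⇒  [Ag^+] = 3.9 × 10^-25 M.
For AgCl: 1.1 x 10^-10 = 0.016 × [Ag^+]  ⇒  [Ag^+] = 6.9 x 10^-9 M.
The salt with the lower threshold [Ag^+] precipitates first: Ag2S.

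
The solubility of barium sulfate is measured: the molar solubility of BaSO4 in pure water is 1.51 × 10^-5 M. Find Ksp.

BaSO4(s) ⇌ Ba^2+(aq) + SO4^2-(aq)
For each mole of BaSO4 that dissolves: [Ba^2+] = s, [SO4^2-] = s.
Ksp = [Ba^2+][SO4^2-]
Ksp = (s)(s) = s^2
Ksp = (1.51 x 10^-5)^2 = 2.28 x 10^-10

2.28e-10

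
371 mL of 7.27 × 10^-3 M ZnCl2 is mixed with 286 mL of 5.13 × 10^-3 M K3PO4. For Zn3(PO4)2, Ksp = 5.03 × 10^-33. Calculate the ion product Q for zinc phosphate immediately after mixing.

3.45e-13

Total volume = 371 + 286 = 657 mL.
[Zn^2+] = 7.27 x 10^-3 × (371/657) = 4.105 × 10^-3 M
[PO4^3-] = 5.13 x 10^-3 × (286/657) = 2.233 x 10^-3 M
Zn3(PO4)2(s) <=> 3 Zn^2+ + 2 PO4^3-, so Q = [Zn^2+]^3[PO4^3-]^2
Q = (4.105 x 10^-3)^3(2.233 × 10^-3)^2 = 3.45 × 10^-13
Q > Ksp, so Zn3(PO4)2 will precipitate.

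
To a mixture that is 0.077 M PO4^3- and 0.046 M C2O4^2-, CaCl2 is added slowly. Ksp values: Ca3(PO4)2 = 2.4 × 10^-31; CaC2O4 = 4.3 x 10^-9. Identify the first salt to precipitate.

Ca3(PO4)2

Precipitation of each salt starts when its ion product equals its Ksp.
For Ca3(PO4)2: 2.4 × 10^-31 = (0.077)^2 × [Ca^2+]^3  ⇒  [Ca^2+] = 3.4 × 10^-10 M.
For CaC2O4: 4.3 x 10^-9 = 0.046 × [Ca^2+]  ⇒  [Ca^2+] = 9.3 × 10^-8 M.
The salt with the lower threshold [Ca^2+] precipitates first: Ca3(PO4)2.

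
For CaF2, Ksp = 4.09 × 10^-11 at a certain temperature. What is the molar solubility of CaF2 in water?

s ≈ 2.17 × 10^-4 M

CaF2(s) <=> Ca^2+ + 2 F^-
Ksp = [Ca^2+][F^-]^2
If s mol/L of CaF2 dissolves, [Ca^2+] = s and [F^-] = 2s.
Ksp = s(2s)^2 = 4s^3
s = (4.09 × 10^-11 / 4)^(1/3) = 2.17 × 10^-4 M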